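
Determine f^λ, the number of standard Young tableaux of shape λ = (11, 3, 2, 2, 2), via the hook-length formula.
# SYT of shape (11, 3, 2, 2, 2) = 6651216

Hook-length formula: f^λ = n! / Π hook(c), product over all cells c of the Young diagram. For λ = (11, 3, 2, 2, 2), n = 20 boxes. Hook lengths by row (left-to-right, top-to-bottom): [15, 14, 10, 8, 7, 6, 5, 4, 3, 2, 1]; [6, 5, 1]; [4, 3]; [3, 2]; [2, 1]. Product of hooks = 365783040000. So f^λ = 20! / 365783040000 = 2432902008176640000 / 365783040000 = 6651216.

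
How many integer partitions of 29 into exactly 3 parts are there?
p(29, 3 parts) = 70

Partitions of n into exactly k parts are in bijection with partitions of n − k into at most k parts (subtract 1 from each part). So p(29, exactly 3) = p(26, parts ≤ 3). Computing via the recurrence p(m, j) = p(m, j−1) + p(m−j, j) gives 70.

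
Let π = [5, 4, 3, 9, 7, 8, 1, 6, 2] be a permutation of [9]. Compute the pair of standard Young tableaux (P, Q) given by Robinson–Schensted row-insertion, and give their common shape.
P = [1, 2, 8] / [3, 6] / [4, 7] / [5, 9];  Q = [1, 4, 6] / [2, 5] / [3, 8] / [7, 9];  common shape = (3, 2, 2, 2)

Row-insert the values π_1, π_2, … into P one at a time, bumping the leftmost entry strictly greater than the inserted value down to the next row. The recording tableau Q records, in position (i, j), the step at which that cell was added to P.
  Insert 5 (step 1): P = [5];  Q = [1]
  Insert 4 (step 2): P = [4] / [5];  Q = [1] / [2]
  Insert 3 (step 3): P = [3] / [4] / [5];  Q = [1] / [2] / [3]
  Insert 9 (step 4): P = [3, 9] / [4] / [5];  Q = [1, 4] / [2] / [3]
  Insert 7 (step 5): P = [3, 7] / [4, 9] / [5];  Q = [1, 4] / [2, 5] / [3]
  Insert 8 (step 6): P = [3, 7, 8] / [4, 9] / [5];  Q = [1, 4, 6] / [2, 5] / [3]
  Insert 1 (step 7): P = [1, 7, 8] / [3, 9] / [4] / [5];  Q = [1, 4, 6] / [2, 5] / [3] / [7]
  Insert 6 (step 8): P = [1, 6, 8] / [3, 7] / [4, 9] / [5];  Q = [1, 4, 6] / [2, 5] / [3, 8] / [7]
  Insert 2 (step 9): P = [1, 2, 8] / [3, 6] / [4, 7] / [5, 9];  Q = [1, 4, 6] / [2, 5] / [3, 8] / [7, 9]
Final shape: (3, 2, 2, 2).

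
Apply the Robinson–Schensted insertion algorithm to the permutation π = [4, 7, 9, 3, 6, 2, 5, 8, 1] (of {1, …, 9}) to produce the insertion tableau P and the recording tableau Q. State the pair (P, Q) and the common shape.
P = [1, 5, 8] / [2, 6, 9] / [3, 7] / [4];  Q = [1, 2, 3] / [4, 5, 8] / [6, 7] / [9];  common shape = (3, 3, 2, 1)

Row-insert the values π_1, π_2, … into P one at a time, bumping the leftmost entry strictly greater than the inserted value down to the next row. The recording tableau Q records, in position (i, j), the step at which that cell was added to P.
  Insert 4 (step 1): P = [4];  Q = [1]
  Insert 7 (step 2): P = [4, 7];  Q = [1, 2]
  Insert 9 (step 3): P = [4, 7, 9];  Q = [1, 2, 3]
  Insert 3 (step 4): P = [3, 7, 9] / [4];  Q = [1, 2, 3] / [4]
  Insert 6 (step 5): P = [3, 6, 9] / [4, 7];  Q = [1, 2, 3] / [4, 5]
  Insert 2 (step 6): P = [2, 6, 9] / [3, 7] / [4];  Q = [1, 2, 3] / [4, 5] / [6]
  Insert 5 (step 7): P = [2, 5, 9] / [3, 6] / [4, 7];  Q = [1, 2, 3] / [4, 5] / [6, 7]
  Insert 8 (step 8): P = [2, 5, 8] / [3, 6, 9] / [4, 7];  Q = [1, 2, 3] / [4, 5, 8] / [6, 7]
  Insert 1 (step 9): P = [1, 5, 8] / [2, 6, 9] / [3, 7] / [4];  Q = [1, 2, 3] / [4, 5, 8] / [6, 7] / [9]
Final shape: (3, 3, 2, 1).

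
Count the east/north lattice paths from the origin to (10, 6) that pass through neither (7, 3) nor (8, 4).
Number of paths = 4078

Inclusion–exclusion. Total paths: C(16, 10) = 8008. Through P₁: C(10, 7)·C(6, 3) = 2400. Through P₂: C(12, 8)·C(4, 2) = 2970. Since P₁ is strictly southwest of P₂, a monotone path through both must visit P₁ then P₂; paths through both = C(10, 7)·C(2, 1)·C(4, 2) = 1440. Avoid both = 8008 − 2400 − 2970 + 1440 = 4078.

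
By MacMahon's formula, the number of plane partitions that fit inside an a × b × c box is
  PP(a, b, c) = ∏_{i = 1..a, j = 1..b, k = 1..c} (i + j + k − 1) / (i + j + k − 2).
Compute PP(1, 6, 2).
PP(1, 6, 2) = 28

Evaluate the triple product over i = 1..1, j = 1..6, k = 1..2. The factors are (2/1) · (3/2) · (3/2) · (4/3) · (4/3) · (5/4) · (5/4) · (6/5) · … (12 factors total). The numerators and denominators telescope so the product is an integer; carrying out the multiplication exactly gives PP(1, 6, 2) = 28.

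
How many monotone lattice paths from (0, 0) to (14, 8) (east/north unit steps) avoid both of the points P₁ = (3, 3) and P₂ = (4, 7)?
Number of paths = 229880

Inclusion–exclusion. Total paths: C(22, 14) = 319770. Through P₁: C(6, 3)·C(16, 11) = 87360. Through P₂: C(11, 4)·C(11, 10) = 3630. Since P₁ is strictly southwest of P₂, a monotone path through both must visit P₁ then P₂; paths through both = C(6, 3)·C(5, 1)·C(11, 10) = 1100. Avoid both = 319770 − 87360 − 3630 + 1100 = 229880.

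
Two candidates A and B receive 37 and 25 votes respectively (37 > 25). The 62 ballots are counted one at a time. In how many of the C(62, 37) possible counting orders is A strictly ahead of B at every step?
Strict-lead orderings = 28530105553459692

Total orderings of the 62 votes with 37 for A: C(62, 37) = 147405545359541742. By the Bertrand ballot formula (Cycle Lemma / reflection principle), the number of orderings in which A is strictly ahead of B throughout is (p − q)/(p + q) · C(p + q, p) = (37 − 25)/(37 + 25) · 147405545359541742 = 28530105553459692.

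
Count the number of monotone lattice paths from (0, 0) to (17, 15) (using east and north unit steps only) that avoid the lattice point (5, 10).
Number of paths = 547140156

Total paths from (0, 0) to (17, 15): C(32, 17) = 565722720. Paths through (5, 10): (paths (0, 0) → (5, 10)) × (paths (5, 10) → (17, 15)) = C(15, 5) · C(17, 12) = 3003 · 6188 = 18582564. Avoidance count = 565722720 − 18582564 = 547140156.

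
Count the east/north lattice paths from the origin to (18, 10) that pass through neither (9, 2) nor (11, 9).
Number of paths = 10458220

Inclusion–exclusion. Total paths: C(28, 18) = 13123110. Through P₁: C(11, 9)·C(17, 9) = 1337050. Through P₂: C(20, 11)·C(8, 7) = 1343680. Since P₁ is strictly southwest of P₂, a monotone path through both must visit P₁ then P₂; paths through both = C(11, 9)·C(9, 2)·C(8, 7) = 15840. Avoid both = 13123110 − 1337050 − 1343680 + 15840 = 10458220.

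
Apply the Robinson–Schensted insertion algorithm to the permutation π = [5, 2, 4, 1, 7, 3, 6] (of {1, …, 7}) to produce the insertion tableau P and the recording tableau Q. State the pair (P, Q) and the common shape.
P = [1, 3, 6] / [2, 4, 7] / [5];  Q = [1, 3, 5] / [2, 6, 7] / [4];  common shape = (3, 3, 1)

Row-insert the values π_1, π_2, … into P one at a time, bumping the leftmost entry strictly greater than the inserted value down to the next row. The recording tableau Q records, in position (i, j), the step at which that cell was added to P.
  Insert 5 (step 1): P = [5];  Q = [1]
  Insert 2 (step 2): P = [2] / [5];  Q = [1] / [2]
  Insert 4 (step 3): P = [2, 4] / [5];  Q = [1, 3] / [2]
  Insert 1 (step 4): P = [1, 4] / [2] / [5];  Q = [1, 3] / [2] / [4]
  Insert 7 (step 5): P = [1, 4, 7] / [2] / [5];  Q = [1, 3, 5] / [2] / [4]
  Insert 3 (step 6): P = [1, 3, 7] / [2, 4] / [5];  Q = [1, 3, 5] / [2, 6] / [4]
  Insert 6 (step 7): P = [1, 3, 6] / [2, 4, 7] / [5];  Q = [1, 3, 5] / [2, 6, 7] / [4]
Final shape: (3, 3, 1).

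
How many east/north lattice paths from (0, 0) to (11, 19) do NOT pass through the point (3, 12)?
Number of paths = 51699375

Total paths from (0, 0) to (11, 19): C(30, 11) = 54627300. Paths through (3, 12): (paths (0, 0) → (3, 12)) × (paths (3, 12) → (11, 19)) = C(15, 3) · C(15, 8) = 455 · 6435 = 2927925. Avoidance count = 54627300 − 2927925 = 51699375.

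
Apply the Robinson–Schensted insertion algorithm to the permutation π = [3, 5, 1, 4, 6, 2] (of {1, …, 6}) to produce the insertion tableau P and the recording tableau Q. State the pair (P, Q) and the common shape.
P = [1, 2, 6] / [3, 4] / [5];  Q = [1, 2, 5] / [3, 4] / [6];  common shape = (3, 2, 1)

Row-insert the values π_1, π_2, … into P one at a time, bumping the leftmost entry strictly greater than the inserted value down to the next row. The recording tableau Q records, in position (i, j), the step at which that cell was added to P.
  Insert 3 (step 1): P = [3];  Q = [1]
  Insert 5 (step 2): P = [3, 5];  Q = [1, 2]
  Insert 1 (step 3): P = [1, 5] / [3];  Q = [1, 2] / [3]
  Insert 4 (step 4): P = [1, 4] / [3, 5];  Q = [1, 2] / [3, 4]
  Insert 6 (step 5): P = [1, 4, 6] / [3, 5];  Q = [1, 2, 5] / [3, 4]
  Insert 2 (step 6): P = [1, 2, 6] / [3, 4] / [5];  Q = [1, 2, 5] / [3, 4] / [6]
Final shape: (3, 2, 1).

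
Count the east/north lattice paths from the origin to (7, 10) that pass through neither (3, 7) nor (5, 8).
Number of paths = 9686

Inclusion–exclusion. Total paths: C(17, 7) = 19448. Through P₁: C(10, 3)·C(7, 4) = 4200. Through P₂: C(13, 5)·C(4, 2) = 7722. Since P₁ is strictly southwest of P₂, a monotone path through both must visit P₁ then P₂; paths through both = C(10, 3)·C(3, 2)·C(4, 2) = 2160. Avoid both = 19448 − 4200 − 7722 + 2160 = 9686.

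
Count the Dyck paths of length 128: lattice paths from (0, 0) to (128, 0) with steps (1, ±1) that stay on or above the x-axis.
C_64 = 368479169875816659479009042713546950

These Dyck paths are counted by the Catalan number C_n = (1/(n + 1)) · C(2n, n). For n = 64: C_64 = (1/65) · C(128, 64) = 23951146041928082866135587776380551750/65 = 368479169875816659479009042713546950.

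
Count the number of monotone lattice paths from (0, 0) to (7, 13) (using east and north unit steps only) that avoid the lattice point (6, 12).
Number of paths = 40392

Total paths from (0, 0) to (7, 13): C(20, 7) = 77520. Paths through (6, 12): (paths (0, 0) → (6, 12)) × (paths (6, 12) → (7, 13)) = C(18, 6) · C(2, 1) = 18564 · 2 = 37128. Avoidance count = 77520 − 37128 = 40392.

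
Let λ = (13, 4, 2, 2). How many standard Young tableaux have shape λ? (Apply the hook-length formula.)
# SYT of shape (13, 4, 2, 2) = 6172530

Hook-length formula: f^λ = n! / Π hook(c), product over all cells c of the Young diagram. For λ = (13, 4, 2, 2), n = 21 boxes. Hook lengths by row (left-to-right, top-to-bottom): [16, 15, 12, 11, 9, 8, 7, 6, 5, 4, 3, 2, 1]; [6, 5, 2, 1]; [3, 2]; [2, 1]. Product of hooks = 8277147648000. So f^λ = 21! / 8277147648000 = 51090942171709440000 / 8277147648000 = 6172530.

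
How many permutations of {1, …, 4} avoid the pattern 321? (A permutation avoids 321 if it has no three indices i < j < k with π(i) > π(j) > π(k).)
C_4 = 14

These 321-avoiding permutations are counted by the Catalan number C_n = (1/(n + 1)) · C(2n, n). For n = 4: C_4 = (1/5) · C(8, 4) = 70/5 = 14.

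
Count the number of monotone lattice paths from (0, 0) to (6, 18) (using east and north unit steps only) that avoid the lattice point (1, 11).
Number of paths = 125092

Total paths from (0, 0) to (6, 18): C(24, 6) = 134596. Paths through (1, 11): (paths (0, 0) → (1, 11)) × (paths (1, 11) → (6, 18)) = C(12, 1) · C(12, 5) = 12 · 792 = 9504. Avoidance count = 134596 − 9504 = 125092.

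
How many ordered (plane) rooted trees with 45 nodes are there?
C_44 = 583300119592996693088040

These ordered rooted trees are counted by the Catalan number C_n = (1/(n + 1)) · C(2n, n). For n = 44: C_44 = (1/45) · C(88, 44) = 26248505381684851188961800/45 = 583300119592996693088040.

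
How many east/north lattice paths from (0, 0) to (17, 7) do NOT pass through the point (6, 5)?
Number of paths = 310068

Total paths from (0, 0) to (17, 7): C(24, 17) = 346104. Paths through (6, 5): (paths (0, 0) → (6, 5)) × (paths (6, 5) → (17, 7)) = C(11, 6) · C(13, 11) = 462 · 78 = 36036. Avoidance count = 346104 − 36036 = 310068.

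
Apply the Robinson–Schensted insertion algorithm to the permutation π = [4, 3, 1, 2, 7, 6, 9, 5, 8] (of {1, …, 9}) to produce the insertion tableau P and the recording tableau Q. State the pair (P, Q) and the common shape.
P = [1, 2, 5, 8] / [3, 6, 9] / [4, 7];  Q = [1, 4, 5, 7] / [2, 6, 9] / [3, 8];  common shape = (4, 3, 2)

Row-insert the values π_1, π_2, … into P one at a time, bumping the leftmost entry strictly greater than the inserted value down to the next row. The recording tableau Q records, in position (i, j), the step at which that cell was added to P.
  Insert 4 (step 1): P = [4];  Q = [1]
  Insert 3 (step 2): P = [3] / [4];  Q = [1] / [2]
  Insert 1 (step 3): P = [1] / [3] / [4];  Q = [1] / [2] / [3]
  Insert 2 (step 4): P = [1, 2] / [3] / [4];  Q = [1, 4] / [2] / [3]
  Insert 7 (step 5): P = [1, 2, 7] / [3] / [4];  Q = [1, 4, 5] / [2] / [3]
  Insert 6 (step 6): P = [1, 2, 6] / [3, 7] / [4];  Q = [1, 4, 5] / [2, 6] / [3]
  Insert 9 (step 7): P = [1, 2, 6, 9] / [3, 7] / [4];  Q = [1, 4, 5, 7] / [2, 6] / [3]
  Insert 5 (step 8): P = [1, 2, 5, 9] / [3, 6] / [4, 7];  Q = [1, 4, 5, 7] / [2, 6] / [3, 8]
  Insert 8 (step 9): P = [1, 2, 5, 8] / [3, 6, 9] / [4, 7];  Q = [1, 4, 5, 7] / [2, 6, 9] / [3, 8]
Final shape: (4, 3, 2).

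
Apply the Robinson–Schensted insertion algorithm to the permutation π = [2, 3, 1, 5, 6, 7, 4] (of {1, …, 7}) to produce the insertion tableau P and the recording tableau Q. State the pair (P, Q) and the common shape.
P = [1, 3, 4, 6, 7] / [2, 5];  Q = [1, 2, 4, 5, 6] / [3, 7];  common shape = (5, 2)

Row-insert the values π_1, π_2, … into P one at a time, bumping the leftmost entry strictly greater than the inserted value down to the next row. The recording tableau Q records, in position (i, j), the step at which that cell was added to P.
  Insert 2 (step 1): P = [2];  Q = [1]
  Insert 3 (step 2): P = [2, 3];  Q = [1, 2]
  Insert 1 (step 3): P = [1, 3] / [2];  Q = [1, 2] / [3]
  Insert 5 (step 4): P = [1, 3, 5] / [2];  Q = [1, 2, 4] / [3]
  Insert 6 (step 5): P = [1, 3, 5, 6] / [2];  Q = [1, 2, 4, 5] / [3]
  Insert 7 (step 6): P = [1, 3, 5, 6, 7] / [2];  Q = [1, 2, 4, 5, 6] / [3]
  Insert 4 (step 7): P = [1, 3, 4, 6, 7] / [2, 5];  Q = [1, 2, 4, 5, 6] / [3, 7]
Final shape: (5, 2).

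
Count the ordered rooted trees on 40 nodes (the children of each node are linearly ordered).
C_39 = 680425371729975800390

These ordered rooted trees are counted by the Catalan number C_n = (1/(n + 1)) · C(2n, n). For n = 39: C_39 = (1/40) · C(78, 39) = 27217014869199032015600/40 = 680425371729975800390.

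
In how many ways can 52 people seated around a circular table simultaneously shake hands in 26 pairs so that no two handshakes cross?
C_26 = 18367353072152

These noncrossing handshakes are counted by the Catalan number C_n = (1/(n + 1)) · C(2n, n). For n = 26: C_26 = (1/27) · C(52, 26) = 495918532948104/27 = 18367353072152.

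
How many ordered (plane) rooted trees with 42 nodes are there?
C_41 = 10113918591637898134020

These ordered rooted trees are counted by the Catalan number C_n = (1/(n + 1)) · C(2n, n). For n = 41: C_41 = (1/42) · C(82, 41) = 424784580848791721628840/42 = 10113918591637898134020.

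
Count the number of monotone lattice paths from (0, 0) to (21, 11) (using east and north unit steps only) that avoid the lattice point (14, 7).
Number of paths = 90652080

Total paths from (0, 0) to (21, 11): C(32, 21) = 129024480. Paths through (14, 7): (paths (0, 0) → (14, 7)) × (paths (14, 7) → (21, 11)) = C(21, 14) · C(11, 7) = 116280 · 330 = 38372400. Avoidance count = 129024480 − 38372400 = 90652080.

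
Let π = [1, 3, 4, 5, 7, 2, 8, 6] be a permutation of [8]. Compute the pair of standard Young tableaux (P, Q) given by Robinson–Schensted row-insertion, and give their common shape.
P = [1, 2, 4, 5, 6, 8] / [3, 7];  Q = [1, 2, 3, 4, 5, 7] / [6, 8];  common shape = (6, 2)

Row-insert the values π_1, π_2, … into P one at a time, bumping the leftmost entry strictly greater than the inserted value down to the next row. The recording tableau Q records, in position (i, j), the step at which that cell was added to P.
  Insert 1 (step 1): P = [1];  Q = [1]
  Insert 3 (step 2): P = [1, 3];  Q = [1, 2]
  Insert 4 (step 3): P = [1, 3, 4];  Q = [1, 2, 3]
  Insert 5 (step 4): P = [1, 3, 4, 5];  Q = [1, 2, 3, 4]
  Insert 7 (step 5): P = [1, 3, 4, 5, 7];  Q = [1, 2, 3, 4, 5]
  Insert 2 (step 6): P = [1, 2, 4, 5, 7] / [3];  Q = [1, 2, 3, 4, 5] / [6]
  Insert 8 (step 7): P = [1, 2, 4, 5, 7, 8] / [3];  Q = [1, 2, 3, 4, 5, 7] / [6]
  Insert 6 (step 8): P = [1, 2, 4, 5, 6, 8] / [3, 7];  Q = [1, 2, 3, 4, 5, 7] / [6, 8]
Final shape: (6, 2).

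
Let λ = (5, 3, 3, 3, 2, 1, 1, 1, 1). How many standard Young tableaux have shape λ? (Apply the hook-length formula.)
# SYT of shape (5, 3, 3, 3, 2, 1, 1, 1, 1) = 52229100

Hook-length formula: f^λ = n! / Π hook(c), product over all cells c of the Young diagram. For λ = (5, 3, 3, 3, 2, 1, 1, 1, 1), n = 20 boxes. Hook lengths by row (left-to-right, top-to-bottom): [13, 8, 6, 2, 1]; [10, 5, 3]; [9, 4, 2]; [8, 3, 1]; [6, 1]; [4]; [3]; [2]; [1]. Product of hooks = 46581350400. So f^λ = 20! / 46581350400 = 2432902008176640000 / 46581350400 = 52229100.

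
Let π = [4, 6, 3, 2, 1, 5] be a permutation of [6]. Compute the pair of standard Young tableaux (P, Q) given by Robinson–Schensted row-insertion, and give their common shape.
P = [1, 5] / [2, 6] / [3] / [4];  Q = [1, 2] / [3, 6] / [4] / [5];  common shape = (2, 2, 1, 1)

Row-insert the values π_1, π_2, … into P one at a time, bumping the leftmost entry strictly greater than the inserted value down to the next row. The recording tableau Q records, in position (i, j), the step at which that cell was added to P.
  Insert 4 (step 1): P = [4];  Q = [1]
  Insert 6 (step 2): P = [4, 6];  Q = [1, 2]
  Insert 3 (step 3): P = [3, 6] / [4];  Q = [1, 2] / [3]
  Insert 2 (step 4): P = [2, 6] / [3] / [4];  Q = [1, 2] / [3] / [4]
  Insert 1 (step 5): P = [1, 6] / [2] / [3] / [4];  Q = [1, 2] / [3] / [4] / [5]
  Insert 5 (step 6): P = [1, 5] / [2, 6] / [3] / [4];  Q = [1, 2] / [3, 6] / [4] / [5]
Final shape: (2, 2, 1, 1).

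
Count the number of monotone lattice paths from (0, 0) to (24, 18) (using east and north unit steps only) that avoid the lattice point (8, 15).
Number of paths = 353222006784

Total paths from (0, 0) to (24, 18): C(42, 24) = 353697121050. Paths through (8, 15): (paths (0, 0) → (8, 15)) × (paths (8, 15) → (24, 18)) = C(23, 8) · C(19, 16) = 490314 · 969 = 475114266. Avoidance count = 353697121050 − 475114266 = 353222006784.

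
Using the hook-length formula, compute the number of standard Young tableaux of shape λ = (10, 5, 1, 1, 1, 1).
# SYT of shape (10, 5, 1, 1, 1, 1) = 2586584

Hook-length formula: f^λ = n! / Π hook(c), product over all cells c of the Young diagram. For λ = (10, 5, 1, 1, 1, 1), n = 19 boxes. Hook lengths by row (left-to-right, top-to-bottom): [15, 10, 9, 8, 7, 5, 4, 3, 2, 1]; [9, 4, 3, 2, 1]; [4]; [3]; [2]; [1]. Product of hooks = 47029248000. So f^λ = 19! / 47029248000 = 121645100408832000 / 47029248000 = 2586584.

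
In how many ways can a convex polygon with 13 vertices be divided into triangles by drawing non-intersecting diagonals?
C_11 = 58786

These polygon triangulations are counted by the Catalan number C_n = (1/(n + 1)) · C(2n, n). For n = 11: C_11 = (1/12) · C(22, 11) = 705432/12 = 58786.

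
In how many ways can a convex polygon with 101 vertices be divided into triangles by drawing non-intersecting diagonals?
C_99 = 227508830794229349661819540395688853956041682601541047340

These polygon triangulations are counted by the Catalan number C_n = (1/(n + 1)) · C(2n, n). For n = 99: C_99 = (1/100) · C(198, 99) = 22750883079422934966181954039568885395604168260154104734000/100 = 227508830794229349661819540395688853956041682601541047340.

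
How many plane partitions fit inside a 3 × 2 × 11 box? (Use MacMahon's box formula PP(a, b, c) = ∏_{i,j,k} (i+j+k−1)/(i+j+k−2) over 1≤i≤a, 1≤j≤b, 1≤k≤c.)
PP(3, 2, 11) = 41405

Evaluate the triple product over i = 1..3, j = 1..2, k = 1..11. The factors are (2/1) · (3/2) · (4/3) · (5/4) · (6/5) · (7/6) · (8/7) · (9/8) · … (66 factors total). The numerators and denominators telescope so the product is an integer; carrying out the multiplication exactly gives PP(3, 2, 11) = 41405.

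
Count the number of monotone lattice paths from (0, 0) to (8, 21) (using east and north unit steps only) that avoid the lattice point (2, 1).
Number of paths = 3601455

Total paths from (0, 0) to (8, 21): C(29, 8) = 4292145. Paths through (2, 1): (paths (0, 0) → (2, 1)) × (paths (2, 1) → (8, 21)) = C(3, 2) · C(26, 6) = 3 · 230230 = 690690. Avoidance count = 4292145 − 690690 = 3601455.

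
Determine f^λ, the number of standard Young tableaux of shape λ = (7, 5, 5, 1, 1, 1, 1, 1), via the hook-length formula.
# SYT of shape (7, 5, 5, 1, 1, 1, 1, 1) = 628539912

Hook-length formula: f^λ = n! / Π hook(c), product over all cells c of the Young diagram. For λ = (7, 5, 5, 1, 1, 1, 1, 1), n = 22 boxes. Hook lengths by row (left-to-right, top-to-bottom): [14, 8, 7, 6, 5, 2, 1]; [11, 5, 4, 3, 2]; [10, 4, 3, 2, 1]; [5]; [4]; [3]; [2]; [1]. Product of hooks = 1788272640000. So f^λ = 22! / 1788272640000 = 1124000727777607680000 / 1788272640000 = 628539912.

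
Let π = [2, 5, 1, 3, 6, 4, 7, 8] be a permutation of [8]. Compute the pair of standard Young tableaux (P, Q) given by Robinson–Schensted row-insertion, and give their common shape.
P = [1, 3, 4, 7, 8] / [2, 5, 6];  Q = [1, 2, 5, 7, 8] / [3, 4, 6];  common shape = (5, 3)

Row-insert the values π_1, π_2, … into P one at a time, bumping the leftmost entry strictly greater than the inserted value down to the next row. The recording tableau Q records, in position (i, j), the step at which that cell was added to P.
  Insert 2 (step 1): P = [2];  Q = [1]
  Insert 5 (step 2): P = [2, 5];  Q = [1, 2]
  Insert 1 (step 3): P = [1, 5] / [2];  Q = [1, 2] / [3]
  Insert 3 (step 4): P = [1, 3] / [2, 5];  Q = [1, 2] / [3, 4]
  Insert 6 (step 5): P = [1, 3, 6] / [2, 5];  Q = [1, 2, 5] / [3, 4]
  Insert 4 (step 6): P = [1, 3, 4] / [2, 5, 6];  Q = [1, 2, 5] / [3, 4, 6]
  Insert 7 (step 7): P = [1, 3, 4, 7] / [2, 5, 6];  Q = [1, 2, 5, 7] / [3, 4, 6]
  Insert 8 (step 8): P = [1, 3, 4, 7, 8] / [2, 5, 6];  Q = [1, 2, 5, 7, 8] / [3, 4, 6]
Final shape: (5, 3).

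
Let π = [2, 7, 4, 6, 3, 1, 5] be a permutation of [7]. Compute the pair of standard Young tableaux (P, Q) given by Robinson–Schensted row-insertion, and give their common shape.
P = [1, 3, 5] / [2, 6] / [4] / [7];  Q = [1, 2, 4] / [3, 7] / [5] / [6];  common shape = (3, 2, 1, 1)

Row-insert the values π_1, π_2, … into P one at a time, bumping the leftmost entry strictly greater than the inserted value down to the next row. The recording tableau Q records, in position (i, j), the step at which that cell was added to P.
  Insert 2 (step 1): P = [2];  Q = [1]
  Insert 7 (step 2): P = [2, 7];  Q = [1, 2]
  Insert 4 (step 3): P = [2, 4] / [7];  Q = [1, 2] / [3]
  Insert 6 (step 4): P = [2, 4, 6] / [7];  Q = [1, 2, 4] / [3]
  Insert 3 (step 5): P = [2, 3, 6] / [4] / [7];  Q = [1, 2, 4] / [3] / [5]
  Insert 1 (step 6): P = [1, 3, 6] / [2] / [4] / [7];  Q = [1, 2, 4] / [3] / [5] / [6]
  Insert 5 (step 7): P = [1, 3, 5] / [2, 6] / [4] / [7];  Q = [1, 2, 4] / [3, 7] / [5] / [6]
Final shape: (3, 2, 1, 1).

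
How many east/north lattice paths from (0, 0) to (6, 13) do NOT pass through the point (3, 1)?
Number of paths = 25312

Total paths from (0, 0) to (6, 13): C(19, 6) = 27132. Paths through (3, 1): (paths (0, 0) → (3, 1)) × (paths (3, 1) → (6, 13)) = C(4, 3) · C(15, 3) = 4 · 455 = 1820. Avoidance count = 27132 − 1820 = 25312.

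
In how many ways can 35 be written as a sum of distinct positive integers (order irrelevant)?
q(35) = 585

A partition into distinct parts is a strictly decreasing sequence summing to n. The recurrence d(n, m) = d(n, m−1) + d(n−m, m−1) (use part m at most once) with q(n) = d(n, n) gives q(35) = 585. (Euler's theorem: # distinct-part partitions = # odd-part partitions.)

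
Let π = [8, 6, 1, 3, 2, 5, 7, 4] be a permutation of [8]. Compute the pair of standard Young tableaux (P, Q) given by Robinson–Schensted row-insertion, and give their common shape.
P = [1, 2, 4, 7] / [3, 5] / [6] / [8];  Q = [1, 4, 6, 7] / [2, 8] / [3] / [5];  common shape = (4, 2, 1, 1)

Row-insert the values π_1, π_2, … into P one at a time, bumping the leftmost entry strictly greater than the inserted value down to the next row. The recording tableau Q records, in position (i, j), the step at which that cell was added to P.
  Insert 8 (step 1): P = [8];  Q = [1]
  Insert 6 (step 2): P = [6] / [8];  Q = [1] / [2]
  Insert 1 (step 3): P = [1] / [6] / [8];  Q = [1] / [2] / [3]
  Insert 3 (step 4): P = [1, 3] / [6] / [8];  Q = [1, 4] / [2] / [3]
  Insert 2 (step 5): P = [1, 2] / [3] / [6] / [8];  Q = [1, 4] / [2] / [3] / [5]
  Insert 5 (step 6): P = [1, 2, 5] / [3] / [6] / [8];  Q = [1, 4, 6] / [2] / [3] / [5]
  Insert 7 (step 7): P = [1, 2, 5, 7] / [3] / [6] / [8];  Q = [1, 4, 6, 7] / [2] / [3] / [5]
  Insert 4 (step 8): P = [1, 2, 4, 7] / [3, 5] / [6] / [8];  Q = [1, 4, 6, 7] / [2, 8] / [3] / [5]
Final shape: (4, 2, 1, 1).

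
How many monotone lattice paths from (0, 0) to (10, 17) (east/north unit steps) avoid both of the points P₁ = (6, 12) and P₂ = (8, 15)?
Number of paths = 4269177

Inclusion–exclusion. Total paths: C(27, 10) = 8436285. Through P₁: C(18, 6)·C(9, 4) = 2339064. Through P₂: C(23, 8)·C(4, 2) = 2941884. Since P₁ is strictly southwest of P₂, a monotone path through both must visit P₁ then P₂; paths through both = C(18, 6)·C(5, 2)·C(4, 2) = 1113840. Avoid both = 8436285 − 2339064 − 2941884 + 1113840 = 4269177.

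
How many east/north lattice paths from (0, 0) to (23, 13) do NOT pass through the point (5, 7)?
Number of paths = 2204189568

Total paths from (0, 0) to (23, 13): C(36, 23) = 2310789600. Paths through (5, 7): (paths (0, 0) → (5, 7)) × (paths (5, 7) → (23, 13)) = C(12, 5) · C(24, 18) = 792 · 134596 = 106600032. Avoidance count = 2310789600 − 106600032 = 2204189568.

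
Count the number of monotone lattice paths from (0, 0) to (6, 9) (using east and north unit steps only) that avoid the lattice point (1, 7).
Number of paths = 4837

Total paths from (0, 0) to (6, 9): C(15, 6) = 5005. Paths through (1, 7): (paths (0, 0) → (1, 7)) × (paths (1, 7) → (6, 9)) = C(8, 1) · C(7, 5) = 8 · 21 = 168. Avoidance count = 5005 − 168 = 4837.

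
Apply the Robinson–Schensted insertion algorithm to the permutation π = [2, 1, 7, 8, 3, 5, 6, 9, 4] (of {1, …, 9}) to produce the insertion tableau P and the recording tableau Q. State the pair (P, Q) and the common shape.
P = [1, 3, 4, 6, 9] / [2, 5, 8] / [7];  Q = [1, 3, 4, 7, 8] / [2, 5, 6] / [9];  common shape = (5, 3, 1)

Row-insert the values π_1, π_2, … into P one at a time, bumping the leftmost entry strictly greater than the inserted value down to the next row. The recording tableau Q records, in position (i, j), the step at which that cell was added to P.
  Insert 2 (step 1): P = [2];  Q = [1]
  Insert 1 (step 2): P = [1] / [2];  Q = [1] / [2]
  Insert 7 (step 3): P = [1, 7] / [2];  Q = [1, 3] / [2]
  Insert 8 (step 4): P = [1, 7, 8] / [2];  Q = [1, 3, 4] / [2]
  Insert 3 (step 5): P = [1, 3, 8] / [2, 7];  Q = [1, 3, 4] / [2, 5]
  Insert 5 (step 6): P = [1, 3, 5] / [2, 7, 8];  Q = [1, 3, 4] / [2, 5, 6]
  Insert 6 (step 7): P = [1, 3, 5, 6] / [2, 7, 8];  Q = [1, 3, 4, 7] / [2, 5, 6]
  Insert 9 (step 8): P = [1, 3, 5, 6, 9] / [2, 7, 8];  Q = [1, 3, 4, 7, 8] / [2, 5, 6]
  Insert 4 (step 9): P = [1, 3, 4, 6, 9] / [2, 5, 8] / [7];  Q = [1, 3, 4, 7, 8] / [2, 5, 6] / [9]
Final shape: (5, 3, 1).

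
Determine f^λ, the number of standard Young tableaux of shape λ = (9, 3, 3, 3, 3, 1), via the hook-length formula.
# SYT of shape (9, 3, 3, 3, 3, 1) = 349188840

Hook-length formula: f^λ = n! / Π hook(c), product over all cells c of the Young diagram. For λ = (9, 3, 3, 3, 3, 1), n = 22 boxes. Hook lengths by row (left-to-right, top-to-bottom): [14, 12, 11, 6, 5, 4, 3, 2, 1]; [7, 5, 4]; [6, 4, 3]; [5, 3, 2]; [4, 2, 1]; [1]. Product of hooks = 3218890752000. So f^λ = 22! / 3218890752000 = 1124000727777607680000 / 3218890752000 = 349188840.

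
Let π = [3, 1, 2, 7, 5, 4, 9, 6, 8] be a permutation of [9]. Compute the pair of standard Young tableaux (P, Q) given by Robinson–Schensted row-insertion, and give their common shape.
P = [1, 2, 4, 6, 8] / [3, 5, 9] / [7];  Q = [1, 3, 4, 7, 9] / [2, 5, 8] / [6];  common shape = (5, 3, 1)

Row-insert the values π_1, π_2, … into P one at a time, bumping the leftmost entry strictly greater than the inserted value down to the next row. The recording tableau Q records, in position (i, j), the step at which that cell was added to P.
  Insert 3 (step 1): P = [3];  Q = [1]
  Insert 1 (step 2): P = [1] / [3];  Q = [1] / [2]
  Insert 2 (step 3): P = [1, 2] / [3];  Q = [1, 3] / [2]
  Insert 7 (step 4): P = [1, 2, 7] / [3];  Q = [1, 3, 4] / [2]
  Insert 5 (step 5): P = [1, 2, 5] / [3, 7];  Q = [1, 3, 4] / [2, 5]
  Insert 4 (step 6): P = [1, 2, 4] / [3, 5] / [7];  Q = [1, 3, 4] / [2, 5] / [6]
  Insert 9 (step 7): P = [1, 2, 4, 9] / [3, 5] / [7];  Q = [1, 3, 4, 7] / [2, 5] / [6]
  Insert 6 (step 8): P = [1, 2, 4, 6] / [3, 5, 9] / [7];  Q = [1, 3, 4, 7] / [2, 5, 8] / [6]
  Insert 8 (step 9): P = [1, 2, 4, 6, 8] / [3, 5, 9] / [7];  Q = [1, 3, 4, 7, 9] / [2, 5, 8] / [6]
Final shape: (5, 3, 1).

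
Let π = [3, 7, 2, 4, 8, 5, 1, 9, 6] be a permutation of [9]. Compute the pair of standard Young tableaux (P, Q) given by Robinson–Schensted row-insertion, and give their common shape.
P = [1, 4, 5, 6] / [2, 7, 8, 9] / [3];  Q = [1, 2, 5, 8] / [3, 4, 6, 9] / [7];  common shape = (4, 4, 1)

Row-insert the values π_1, π_2, … into P one at a time, bumping the leftmost entry strictly greater than the inserted value down to the next row. The recording tableau Q records, in position (i, j), the step at which that cell was added to P.
  Insert 3 (step 1): P = [3];  Q = [1]
  Insert 7 (step 2): P = [3, 7];  Q = [1, 2]
  Insert 2 (step 3): P = [2, 7] / [3];  Q = [1, 2] / [3]
  Insert 4 (step 4): P = [2, 4] / [3, 7];  Q = [1, 2] / [3, 4]
  Insert 8 (step 5): P = [2, 4, 8] / [3, 7];  Q = [1, 2, 5] / [3, 4]
  Insert 5 (step 6): P = [2, 4, 5] / [3, 7, 8];  Q = [1, 2, 5] / [3, 4, 6]
  Insert 1 (step 7): P = [1, 4, 5] / [2, 7, 8] / [3];  Q = [1, 2, 5] / [3, 4, 6] / [7]
  Insert 9 (step 8): P = [1, 4, 5, 9] / [2, 7, 8] / [3];  Q = [1, 2, 5, 8] / [3, 4, 6] / [7]
  Insert 6 (step 9): P = [1, 4, 5, 6] / [2, 7, 8, 9] / [3];  Q = [1, 2, 5, 8] / [3, 4, 6, 9] / [7]
Final shape: (4, 4, 1).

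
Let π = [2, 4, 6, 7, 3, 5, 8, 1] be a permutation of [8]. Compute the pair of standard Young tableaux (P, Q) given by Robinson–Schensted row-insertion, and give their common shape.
P = [1, 3, 5, 7, 8] / [2, 6] / [4];  Q = [1, 2, 3, 4, 7] / [5, 6] / [8];  common shape = (5, 2, 1)

Row-insert the values π_1, π_2, … into P one at a time, bumping the leftmost entry strictly greater than the inserted value down to the next row. The recording tableau Q records, in position (i, j), the step at which that cell was added to P.
  Insert 2 (step 1): P = [2];  Q = [1]
  Insert 4 (step 2): P = [2, 4];  Q = [1, 2]
  Insert 6 (step 3): P = [2, 4, 6];  Q = [1, 2, 3]
  Insert 7 (step 4): P = [2, 4, 6, 7];  Q = [1, 2, 3, 4]
  Insert 3 (step 5): P = [2, 3, 6, 7] / [4];  Q = [1, 2, 3, 4] / [5]
  Insert 5 (step 6): P = [2, 3, 5, 7] / [4, 6];  Q = [1, 2, 3, 4] / [5, 6]
  Insert 8 (step 7): P = [2, 3, 5, 7, 8] / [4, 6];  Q = [1, 2, 3, 4, 7] / [5, 6]
  Insert 1 (step 8): P = [1, 3, 5, 7, 8] / [2, 6] / [4];  Q = [1, 2, 3, 4, 7] / [5, 6] / [8]
Final shape: (5, 2, 1).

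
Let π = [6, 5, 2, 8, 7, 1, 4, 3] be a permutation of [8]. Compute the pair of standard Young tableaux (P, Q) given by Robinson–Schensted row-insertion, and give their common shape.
P = [1, 3] / [2, 4] / [5, 7] / [6, 8];  Q = [1, 4] / [2, 5] / [3, 7] / [6, 8];  common shape = (2, 2, 2, 2)

Row-insert the values π_1, π_2, … into P one at a time, bumping the leftmost entry strictly greater than the inserted value down to the next row. The recording tableau Q records, in position (i, j), the step at which that cell was added to P.
  Insert 6 (step 1): P = [6];  Q = [1]
  Insert 5 (step 2): P = [5] / [6];  Q = [1] / [2]
  Insert 2 (step 3): P = [2] / [5] / [6];  Q = [1] / [2] / [3]
  Insert 8 (step 4): P = [2, 8] / [5] / [6];  Q = [1, 4] / [2] / [3]
  Insert 7 (step 5): P = [2, 7] / [5, 8] / [6];  Q = [1, 4] / [2, 5] / [3]
  Insert 1 (step 6): P = [1, 7] / [2, 8] / [5] / [6];  Q = [1, 4] / [2, 5] / [3] / [6]
  Insert 4 (step 7): P = [1, 4] / [2, 7] / [5, 8] / [6];  Q = [1, 4] / [2, 5] / [3, 7] / [6]
  Insert 3 (step 8): P = [1, 3] / [2, 4] / [5, 7] / [6, 8];  Q = [1, 4] / [2, 5] / [3, 7] / [6, 8]
Final shape: (2, 2, 2, 2).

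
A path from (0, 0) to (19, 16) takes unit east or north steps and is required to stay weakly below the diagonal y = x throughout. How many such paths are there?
Number of paths = 811985790

By the reflection principle (André's argument), the number of monotone paths to (19, 16) with n ≤ m that never go above y = x is C(35, 19) − C(35, 20) = 4059928950 − 3247943160 = 811985790.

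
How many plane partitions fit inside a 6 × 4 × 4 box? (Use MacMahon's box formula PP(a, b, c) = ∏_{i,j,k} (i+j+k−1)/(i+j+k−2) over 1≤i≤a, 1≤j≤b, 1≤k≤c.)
PP(6, 4, 4) = 9343620

Evaluate the triple product over i = 1..6, j = 1..4, k = 1..4. The factors are (2/1) · (3/2) · (4/3) · (5/4) · (3/2) · (4/3) · (5/4) · (6/5) · … (96 factors total). The numerators and denominators telescope so the product is an integer; carrying out the multiplication exactly gives PP(6, 4, 4) = 9343620.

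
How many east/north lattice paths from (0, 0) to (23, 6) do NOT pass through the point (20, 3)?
Number of paths = 439600

Total paths from (0, 0) to (23, 6): C(29, 23) = 475020. Paths through (20, 3): (paths (0, 0) → (20, 3)) × (paths (20, 3) → (23, 6)) = C(23, 20) · C(6, 3) = 1771 · 20 = 35420. Avoidance count = 475020 − 35420 = 439600.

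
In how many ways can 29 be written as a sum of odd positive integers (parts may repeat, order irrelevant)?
p_odd(29) = 256

Enumerate partitions using only odd parts via the recurrence o(n, m) = o(n, m−2) + o(n−m, m) over odd m, starting from the largest odd part ≤ n. This gives p_odd(29) = 256. (Euler's theorem: equals the count of distinct-part partitions.)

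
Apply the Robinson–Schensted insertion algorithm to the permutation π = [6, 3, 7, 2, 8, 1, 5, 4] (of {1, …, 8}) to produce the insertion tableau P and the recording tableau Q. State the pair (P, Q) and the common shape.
P = [1, 4, 8] / [2, 5] / [3, 7] / [6];  Q = [1, 3, 5] / [2, 7] / [4, 8] / [6];  common shape = (3, 2, 2, 1)

Row-insert the values π_1, π_2, … into P one at a time, bumping the leftmost entry strictly greater than the inserted value down to the next row. The recording tableau Q records, in position (i, j), the step at which that cell was added to P.
  Insert 6 (step 1): P = [6];  Q = [1]
  Insert 3 (step 2): P = [3] / [6];  Q = [1] / [2]
  Insert 7 (step 3): P = [3, 7] / [6];  Q = [1, 3] / [2]
  Insert 2 (step 4): P = [2, 7] / [3] / [6];  Q = [1, 3] / [2] / [4]
  Insert 8 (step 5): P = [2, 7, 8] / [3] / [6];  Q = [1, 3, 5] / [2] / [4]
  Insert 1 (step 6): P = [1, 7, 8] / [2] / [3] / [6];  Q = [1, 3, 5] / [2] / [4] / [6]
  Insert 5 (step 7): P = [1, 5, 8] / [2, 7] / [3] / [6];  Q = [1, 3, 5] / [2, 7] / [4] / [6]
  Insert 4 (step 8): P = [1, 4, 8] / [2, 5] / [3, 7] / [6];  Q = [1, 3, 5] / [2, 7] / [4, 8] / [6]
Final shape: (3, 2, 2, 1).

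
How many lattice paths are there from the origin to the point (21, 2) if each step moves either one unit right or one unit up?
Number of paths = 253

A monotone lattice path from (0, 0) to (21, 2) consists of 21 east steps and 2 north steps in some order, so it is determined by which 21 of the 23 steps are east. The count is C(23, 21) = 253.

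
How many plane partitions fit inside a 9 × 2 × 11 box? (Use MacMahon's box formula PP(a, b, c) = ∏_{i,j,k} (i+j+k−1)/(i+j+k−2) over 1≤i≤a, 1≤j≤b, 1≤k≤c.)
PP(9, 2, 11) = 4936848280

Evaluate the triple product over i = 1..9, j = 1..2, k = 1..11. The factors are (2/1) · (3/2) · (4/3) · (5/4) · (6/5) · (7/6) · (8/7) · (9/8) · … (198 factors total). The numerators and denominators telescope so the product is an integer; carrying out the multiplication exactly gives PP(9, 2, 11) = 4936848280.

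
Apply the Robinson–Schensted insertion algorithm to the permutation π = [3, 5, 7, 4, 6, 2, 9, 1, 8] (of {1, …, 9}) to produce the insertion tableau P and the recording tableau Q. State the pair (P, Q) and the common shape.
P = [1, 4, 6, 8] / [2, 7, 9] / [3] / [5];  Q = [1, 2, 3, 7] / [4, 5, 9] / [6] / [8];  common shape = (4, 3, 1, 1)

Row-insert the values π_1, π_2, … into P one at a time, bumping the leftmost entry strictly greater than the inserted value down to the next row. The recording tableau Q records, in position (i, j), the step at which that cell was added to P.
  Insert 3 (step 1): P = [3];  Q = [1]
  Insert 5 (step 2): P = [3, 5];  Q = [1, 2]
  Insert 7 (step 3): P = [3, 5, 7];  Q = [1, 2, 3]
  Insert 4 (step 4): P = [3, 4, 7] / [5];  Q = [1, 2, 3] / [4]
  Insert 6 (step 5): P = [3, 4, 6] / [5, 7];  Q = [1, 2, 3] / [4, 5]
  Insert 2 (step 6): P = [2, 4, 6] / [3, 7] / [5];  Q = [1, 2, 3] / [4, 5] / [6]
  Insert 9 (step 7): P = [2, 4, 6, 9] / [3, 7] / [5];  Q = [1, 2, 3, 7] / [4, 5] / [6]
  Insert 1 (step 8): P = [1, 4, 6, 9] / [2, 7] / [3] / [5];  Q = [1, 2, 3, 7] / [4, 5] / [6] / [8]
  Insert 8 (step 9): P = [1, 4, 6, 8] / [2, 7, 9] / [3] / [5];  Q = [1, 2, 3, 7] / [4, 5, 9] / [6] / [8]
Final shape: (4, 3, 1, 1).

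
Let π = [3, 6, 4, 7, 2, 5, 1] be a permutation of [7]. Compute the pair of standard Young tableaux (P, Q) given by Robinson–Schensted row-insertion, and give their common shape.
P = [1, 4, 5] / [2, 7] / [3] / [6];  Q = [1, 2, 4] / [3, 6] / [5] / [7];  common shape = (3, 2, 1, 1)

Row-insert the values π_1, π_2, … into P one at a time, bumping the leftmost entry strictly greater than the inserted value down to the next row. The recording tableau Q records, in position (i, j), the step at which that cell was added to P.
  Insert 3 (step 1): P = [3];  Q = [1]
  Insert 6 (step 2): P = [3, 6];  Q = [1, 2]
  Insert 4 (step 3): P = [3, 4] / [6];  Q = [1, 2] / [3]
  Insert 7 (step 4): P = [3, 4, 7] / [6];  Q = [1, 2, 4] / [3]
  Insert 2 (step 5): P = [2, 4, 7] / [3] / [6];  Q = [1, 2, 4] / [3] / [5]
  Insert 5 (step 6): P = [2, 4, 5] / [3, 7] / [6];  Q = [1, 2, 4] / [3, 6] / [5]
  Insert 1 (step 7): P = [1, 4, 5] / [2, 7] / [3] / [6];  Q = [1, 2, 4] / [3, 6] / [5] / [7]
Final shape: (3, 2, 1, 1).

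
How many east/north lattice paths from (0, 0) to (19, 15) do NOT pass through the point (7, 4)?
Number of paths = 1409781780

Total paths from (0, 0) to (19, 15): C(34, 19) = 1855967520. Paths through (7, 4): (paths (0, 0) → (7, 4)) × (paths (7, 4) → (19, 15)) = C(11, 7) · C(23, 12) = 330 · 1352078 = 446185740. Avoidance count = 1855967520 − 446185740 = 1409781780.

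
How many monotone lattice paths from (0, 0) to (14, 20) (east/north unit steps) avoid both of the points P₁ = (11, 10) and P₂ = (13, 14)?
Number of paths = 1187725944

Inclusion–exclusion. Total paths: C(34, 14) = 1391975640. Through P₁: C(21, 11)·C(13, 3) = 100876776. Through P₂: C(27, 13)·C(7, 1) = 140408100. Since P₁ is strictly southwest of P₂, a monotone path through both must visit P₁ then P₂; paths through both = C(21, 11)·C(6, 2)·C(7, 1) = 37035180. Avoid both = 1391975640 − 100876776 − 140408100 + 37035180 = 1187725944.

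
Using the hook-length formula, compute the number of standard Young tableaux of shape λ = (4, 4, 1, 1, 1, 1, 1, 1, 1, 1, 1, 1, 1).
# SYT of shape (4, 4, 1, 1, 1, 1, 1, 1, 1, 1, 1, 1, 1) = 88179

Hook-length formula: f^λ = n! / Π hook(c), product over all cells c of the Young diagram. For λ = (4, 4, 1, 1, 1, 1, 1, 1, 1, 1, 1, 1, 1), n = 19 boxes. Hook lengths by row (left-to-right, top-to-bottom): [16, 4, 3, 2]; [15, 3, 2, 1]; [11]; [10]; [9]; [8]; [7]; [6]; [5]; [4]; [3]; [2]; [1]. Product of hooks = 1379524608000. So f^λ = 19! / 1379524608000 = 121645100408832000 / 1379524608000 = 88179.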